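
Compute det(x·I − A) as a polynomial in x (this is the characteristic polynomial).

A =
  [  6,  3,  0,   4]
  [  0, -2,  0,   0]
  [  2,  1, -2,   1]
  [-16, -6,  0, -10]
x^4 + 8*x^3 + 24*x^2 + 32*x + 16

Expanding det(x·I − A) (e.g. by cofactor expansion or by noting that A is similar to its Jordan form J, which has the same characteristic polynomial as A) gives
  χ_A(x) = x^4 + 8*x^3 + 24*x^2 + 32*x + 16
which factors as (x + 2)^4. The eigenvalues (with algebraic multiplicities) are λ = -2 with multiplicity 4.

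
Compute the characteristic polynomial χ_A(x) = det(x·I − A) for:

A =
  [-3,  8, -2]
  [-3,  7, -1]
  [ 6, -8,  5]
x^3 - 9*x^2 + 27*x - 27

Expanding det(x·I − A) (e.g. by cofactor expansion or by noting that A is similar to its Jordan form J, which has the same characteristic polynomial as A) gives
  χ_A(x) = x^3 - 9*x^2 + 27*x - 27
which factors as (x - 3)^3. The eigenvalues (with algebraic multiplicities) are λ = 3 with multiplicity 3.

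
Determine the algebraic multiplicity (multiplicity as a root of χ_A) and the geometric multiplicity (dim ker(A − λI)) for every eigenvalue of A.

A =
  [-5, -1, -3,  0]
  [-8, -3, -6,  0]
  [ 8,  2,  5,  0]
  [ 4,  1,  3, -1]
λ = -1: alg = 4, geom = 3

Step 1 — factor the characteristic polynomial to read off the algebraic multiplicities:
  χ_A(x) = (x + 1)^4

Step 2 — compute geometric multiplicities via the rank-nullity identity g(λ) = n − rank(A − λI):
  rank(A − (-1)·I) = 1, so dim ker(A − (-1)·I) = n − 1 = 3

Summary:
  λ = -1: algebraic multiplicity = 4, geometric multiplicity = 3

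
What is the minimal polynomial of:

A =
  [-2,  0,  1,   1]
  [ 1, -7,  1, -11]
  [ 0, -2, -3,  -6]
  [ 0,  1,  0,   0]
x^3 + 9*x^2 + 27*x + 27

The characteristic polynomial is χ_A(x) = (x + 3)^4, so the eigenvalues are known. The minimal polynomial is
  m_A(x) = Π_λ (x − λ)^{k_λ}
where k_λ is the size of the *largest* Jordan block for λ (equivalently, the smallest k with (A − λI)^k v = 0 for every generalised eigenvector v of λ).

  λ = -3: largest Jordan block has size 3, contributing (x + 3)^3

So m_A(x) = (x + 3)^3 = x^3 + 9*x^2 + 27*x + 27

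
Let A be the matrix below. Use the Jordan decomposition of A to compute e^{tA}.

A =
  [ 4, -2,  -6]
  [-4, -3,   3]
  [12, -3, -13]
e^{tA} =
  [8*t*exp(-4*t) + exp(-4*t), -2*t*exp(-4*t), -6*t*exp(-4*t)]
  [-4*t*exp(-4*t), t*exp(-4*t) + exp(-4*t), 3*t*exp(-4*t)]
  [12*t*exp(-4*t), -3*t*exp(-4*t), -9*t*exp(-4*t) + exp(-4*t)]

Strategy: write A = P · J · P⁻¹ where J is a Jordan canonical form, so e^{tA} = P · e^{tJ} · P⁻¹, and e^{tJ} can be computed block-by-block.

A has Jordan form
J =
  [-4,  1,  0]
  [ 0, -4,  0]
  [ 0,  0, -4]
(up to reordering of blocks).

Per-block formulas:
  For a 1×1 block at λ = -4: exp(t · [-4]) = [e^(-4t)].
  For a 2×2 Jordan block J_2(-4): exp(t · J_2(-4)) = e^(-4t)·(I + t·N), where N is the 2×2 nilpotent shift.

After assembling e^{tJ} and conjugating by P, we get:

e^{tA} =
  [8*t*exp(-4*t) + exp(-4*t), -2*t*exp(-4*t), -6*t*exp(-4*t)]
  [-4*t*exp(-4*t), t*exp(-4*t) + exp(-4*t), 3*t*exp(-4*t)]
  [12*t*exp(-4*t), -3*t*exp(-4*t), -9*t*exp(-4*t) + exp(-4*t)]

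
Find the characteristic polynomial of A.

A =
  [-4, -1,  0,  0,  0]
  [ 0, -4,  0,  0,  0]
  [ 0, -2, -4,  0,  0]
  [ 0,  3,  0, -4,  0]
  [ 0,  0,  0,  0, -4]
x^5 + 20*x^4 + 160*x^3 + 640*x^2 + 1280*x + 1024

Expanding det(x·I − A) (e.g. by cofactor expansion or by noting that A is similar to its Jordan form J, which has the same characteristic polynomial as A) gives
  χ_A(x) = x^5 + 20*x^4 + 160*x^3 + 640*x^2 + 1280*x + 1024
which factors as (x + 4)^5. The eigenvalues (with algebraic multiplicities) are λ = -4 with multiplicity 5.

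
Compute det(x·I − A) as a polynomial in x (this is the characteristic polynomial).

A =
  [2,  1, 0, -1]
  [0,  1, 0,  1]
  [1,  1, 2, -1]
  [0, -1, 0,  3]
x^4 - 8*x^3 + 24*x^2 - 32*x + 16

Expanding det(x·I − A) (e.g. by cofactor expansion or by noting that A is similar to its Jordan form J, which has the same characteristic polynomial as A) gives
  χ_A(x) = x^4 - 8*x^3 + 24*x^2 - 32*x + 16
which factors as (x - 2)^4. The eigenvalues (with algebraic multiplicities) are λ = 2 with multiplicity 4.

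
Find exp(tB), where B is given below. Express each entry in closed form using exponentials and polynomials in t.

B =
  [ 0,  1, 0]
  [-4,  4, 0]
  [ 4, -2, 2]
e^{tB} =
  [-2*t*exp(2*t) + exp(2*t), t*exp(2*t), 0]
  [-4*t*exp(2*t), 2*t*exp(2*t) + exp(2*t), 0]
  [4*t*exp(2*t), -2*t*exp(2*t), exp(2*t)]

Strategy: write B = P · J · P⁻¹ where J is a Jordan canonical form, so e^{tB} = P · e^{tJ} · P⁻¹, and e^{tJ} can be computed block-by-block.

B has Jordan form
J =
  [2, 1, 0]
  [0, 2, 0]
  [0, 0, 2]
(up to reordering of blocks).

Per-block formulas:
  For a 1×1 block at λ = 2: exp(t · [2]) = [e^(2t)].
  For a 2×2 Jordan block J_2(2): exp(t · J_2(2)) = e^(2t)·(I + t·N), where N is the 2×2 nilpotent shift.

After assembling e^{tJ} and conjugating by P, we get:

e^{tB} =
  [-2*t*exp(2*t) + exp(2*t), t*exp(2*t), 0]
  [-4*t*exp(2*t), 2*t*exp(2*t) + exp(2*t), 0]
  [4*t*exp(2*t), -2*t*exp(2*t), exp(2*t)]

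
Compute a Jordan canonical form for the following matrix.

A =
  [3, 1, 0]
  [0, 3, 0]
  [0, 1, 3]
J_2(3) ⊕ J_1(3)

The characteristic polynomial is
  det(x·I − A) = x^3 - 9*x^2 + 27*x - 27 = (x - 3)^3

Eigenvalues and multiplicities (the geometric multiplicity of λ is n − rank(A − λI), which equals the number of Jordan blocks for λ):
  λ = 3: algebraic multiplicity = 3, geometric multiplicity = 2

Determining the block sizes for each eigenvalue:
  λ = 3: 2 blocks summing to 3 forces exactly one block of size 2 and the rest size 1 → block sizes [2, 1]

Assembling the blocks gives a Jordan form
J =
  [3, 1, 0]
  [0, 3, 0]
  [0, 0, 3]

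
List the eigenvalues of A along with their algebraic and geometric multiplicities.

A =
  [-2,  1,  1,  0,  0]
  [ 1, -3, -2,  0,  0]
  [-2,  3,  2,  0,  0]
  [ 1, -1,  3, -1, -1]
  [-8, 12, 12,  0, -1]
λ = -1: alg = 5, geom = 2

Step 1 — factor the characteristic polynomial to read off the algebraic multiplicities:
  χ_A(x) = (x + 1)^5

Step 2 — compute geometric multiplicities via the rank-nullity identity g(λ) = n − rank(A − λI):
  rank(A − (-1)·I) = 3, so dim ker(A − (-1)·I) = n − 3 = 2

Summary:
  λ = -1: algebraic multiplicity = 5, geometric multiplicity = 2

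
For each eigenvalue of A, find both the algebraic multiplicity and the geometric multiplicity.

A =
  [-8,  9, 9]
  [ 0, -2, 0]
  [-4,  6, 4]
λ = -2: alg = 3, geom = 2

Step 1 — factor the characteristic polynomial to read off the algebraic multiplicities:
  χ_A(x) = (x + 2)^3

Step 2 — compute geometric multiplicities via the rank-nullity identity g(λ) = n − rank(A − λI):
  rank(A − (-2)·I) = 1, so dim ker(A − (-2)·I) = n − 1 = 2

Summary:
  λ = -2: algebraic multiplicity = 3, geometric multiplicity = 2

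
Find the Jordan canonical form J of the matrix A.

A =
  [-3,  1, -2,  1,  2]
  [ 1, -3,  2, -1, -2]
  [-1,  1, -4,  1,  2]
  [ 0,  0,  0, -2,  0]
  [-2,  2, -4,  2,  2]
J_2(-2) ⊕ J_1(-2) ⊕ J_1(-2) ⊕ J_1(-2)

The characteristic polynomial is
  det(x·I − A) = x^5 + 10*x^4 + 40*x^3 + 80*x^2 + 80*x + 32 = (x + 2)^5

Eigenvalues and multiplicities (the geometric multiplicity of λ is n − rank(A − λI), which equals the number of Jordan blocks for λ):
  λ = -2: algebraic multiplicity = 5, geometric multiplicity = 4

Determining the block sizes for each eigenvalue:
  λ = -2: 4 blocks summing to 5 forces exactly one block of size 2 and the rest size 1 → block sizes [2, 1, 1, 1]

Assembling the blocks gives a Jordan form
J =
  [-2,  1,  0,  0,  0]
  [ 0, -2,  0,  0,  0]
  [ 0,  0, -2,  0,  0]
  [ 0,  0,  0, -2,  0]
  [ 0,  0,  0,  0, -2]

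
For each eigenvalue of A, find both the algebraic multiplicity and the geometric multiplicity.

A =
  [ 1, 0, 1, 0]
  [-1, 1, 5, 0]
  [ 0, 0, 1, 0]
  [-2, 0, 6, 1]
λ = 1: alg = 4, geom = 2

Step 1 — factor the characteristic polynomial to read off the algebraic multiplicities:
  χ_A(x) = (x - 1)^4

Step 2 — compute geometric multiplicities via the rank-nullity identity g(λ) = n − rank(A − λI):
  rank(A − (1)·I) = 2, so dim ker(A − (1)·I) = n − 2 = 2

Summary:
  λ = 1: algebraic multiplicity = 4, geometric multiplicity = 2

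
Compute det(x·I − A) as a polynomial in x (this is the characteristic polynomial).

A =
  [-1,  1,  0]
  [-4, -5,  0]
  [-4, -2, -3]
x^3 + 9*x^2 + 27*x + 27

Expanding det(x·I − A) (e.g. by cofactor expansion or by noting that A is similar to its Jordan form J, which has the same characteristic polynomial as A) gives
  χ_A(x) = x^3 + 9*x^2 + 27*x + 27
which factors as (x + 3)^3. The eigenvalues (with algebraic multiplicities) are λ = -3 with multiplicity 3.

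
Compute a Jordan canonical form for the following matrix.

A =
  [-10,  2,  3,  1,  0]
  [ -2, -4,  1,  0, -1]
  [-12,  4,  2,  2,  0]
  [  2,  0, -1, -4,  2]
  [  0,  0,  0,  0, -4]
J_3(-4) ⊕ J_2(-4)

The characteristic polynomial is
  det(x·I − A) = x^5 + 20*x^4 + 160*x^3 + 640*x^2 + 1280*x + 1024 = (x + 4)^5

Eigenvalues and multiplicities (the geometric multiplicity of λ is n − rank(A − λI), which equals the number of Jordan blocks for λ):
  λ = -4: algebraic multiplicity = 5, geometric multiplicity = 2

Determining the block sizes for each eigenvalue:
  λ = -4: with am = 5 and gm = 2, the partition is not yet determined (e.g. several partitions of 5 into 2 parts exist). Let N = A − (-4)·I. Computing rank(N^1) = 3, rank(N^2) = 1, rank(N^3) = 0; the number of blocks of size ≥ j is rank(N^{j−1}) − rank(N^j), giving [2, 2, 1]. So we have 1 block(s) of size 3, 1 block(s) of size 2 → block sizes [3, 2]

Assembling the blocks gives a Jordan form
J =
  [-4,  1,  0,  0,  0]
  [ 0, -4,  1,  0,  0]
  [ 0,  0, -4,  0,  0]
  [ 0,  0,  0, -4,  1]
  [ 0,  0,  0,  0, -4]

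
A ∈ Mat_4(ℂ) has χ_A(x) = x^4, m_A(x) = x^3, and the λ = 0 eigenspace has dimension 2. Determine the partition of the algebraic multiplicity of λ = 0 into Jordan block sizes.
Block sizes for λ = 0: [3, 1]

Step 1 — from the characteristic polynomial, algebraic multiplicity of λ = 0 is 4. From dim ker(A − (0)·I) = 2, there are exactly 2 Jordan blocks for λ = 0.
Step 2 — from the minimal polynomial, the factor (x − 0)^3 tells us the largest block for λ = 0 has size 3.
Step 3 — with total size 4, 2 blocks, and largest block 3, the block sizes (in nonincreasing order) are [3, 1].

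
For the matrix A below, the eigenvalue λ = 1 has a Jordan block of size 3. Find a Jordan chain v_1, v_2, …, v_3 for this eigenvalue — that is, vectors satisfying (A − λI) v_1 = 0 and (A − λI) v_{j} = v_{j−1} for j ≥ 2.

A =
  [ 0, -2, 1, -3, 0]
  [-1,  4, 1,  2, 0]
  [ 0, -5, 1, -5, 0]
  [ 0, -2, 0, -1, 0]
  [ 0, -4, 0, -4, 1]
A Jordan chain for λ = 1 of length 3:
v_1 = (3, -2, 5, 2, 4)ᵀ
v_2 = (-1, -1, 0, 0, 0)ᵀ
v_3 = (1, 0, 0, 0, 0)ᵀ

Let N = A − (1)·I. We want v_3 with N^3 v_3 = 0 but N^2 v_3 ≠ 0; then v_{j-1} := N · v_j for j = 3, …, 2.

Pick v_3 = (1, 0, 0, 0, 0)ᵀ.
Then v_2 = N · v_3 = (-1, -1, 0, 0, 0)ᵀ.
Then v_1 = N · v_2 = (3, -2, 5, 2, 4)ᵀ.

Sanity check: (A − (1)·I) v_1 = (0, 0, 0, 0, 0)ᵀ = 0. ✓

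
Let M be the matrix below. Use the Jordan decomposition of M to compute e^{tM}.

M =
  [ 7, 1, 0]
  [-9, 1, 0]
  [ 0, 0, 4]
e^{tM} =
  [3*t*exp(4*t) + exp(4*t), t*exp(4*t), 0]
  [-9*t*exp(4*t), -3*t*exp(4*t) + exp(4*t), 0]
  [0, 0, exp(4*t)]

Strategy: write M = P · J · P⁻¹ where J is a Jordan canonical form, so e^{tM} = P · e^{tJ} · P⁻¹, and e^{tJ} can be computed block-by-block.

M has Jordan form
J =
  [4, 1, 0]
  [0, 4, 0]
  [0, 0, 4]
(up to reordering of blocks).

Per-block formulas:
  For a 1×1 block at λ = 4: exp(t · [4]) = [e^(4t)].
  For a 2×2 Jordan block J_2(4): exp(t · J_2(4)) = e^(4t)·(I + t·N), where N is the 2×2 nilpotent shift.

After assembling e^{tJ} and conjugating by P, we get:

e^{tM} =
  [3*t*exp(4*t) + exp(4*t), t*exp(4*t), 0]
  [-9*t*exp(4*t), -3*t*exp(4*t) + exp(4*t), 0]
  [0, 0, exp(4*t)]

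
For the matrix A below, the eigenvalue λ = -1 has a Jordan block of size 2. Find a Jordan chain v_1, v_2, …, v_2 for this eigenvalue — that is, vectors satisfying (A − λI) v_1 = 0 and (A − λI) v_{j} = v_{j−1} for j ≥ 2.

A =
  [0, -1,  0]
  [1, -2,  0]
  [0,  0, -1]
A Jordan chain for λ = -1 of length 2:
v_1 = (1, 1, 0)ᵀ
v_2 = (1, 0, 0)ᵀ

Let N = A − (-1)·I. We want v_2 with N^2 v_2 = 0 but N^1 v_2 ≠ 0; then v_{j-1} := N · v_j for j = 2, …, 2.

Pick v_2 = (1, 0, 0)ᵀ.
Then v_1 = N · v_2 = (1, 1, 0)ᵀ.

Sanity check: (A − (-1)·I) v_1 = (0, 0, 0)ᵀ = 0. ✓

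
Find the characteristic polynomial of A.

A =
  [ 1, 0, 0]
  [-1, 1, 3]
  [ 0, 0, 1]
x^3 - 3*x^2 + 3*x - 1

Expanding det(x·I − A) (e.g. by cofactor expansion or by noting that A is similar to its Jordan form J, which has the same characteristic polynomial as A) gives
  χ_A(x) = x^3 - 3*x^2 + 3*x - 1
which factors as (x - 1)^3. The eigenvalues (with algebraic multiplicities) are λ = 1 with multiplicity 3.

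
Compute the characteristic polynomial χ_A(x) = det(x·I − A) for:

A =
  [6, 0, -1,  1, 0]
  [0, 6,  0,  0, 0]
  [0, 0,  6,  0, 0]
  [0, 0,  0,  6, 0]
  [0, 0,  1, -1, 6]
x^5 - 30*x^4 + 360*x^3 - 2160*x^2 + 6480*x - 7776

Expanding det(x·I − A) (e.g. by cofactor expansion or by noting that A is similar to its Jordan form J, which has the same characteristic polynomial as A) gives
  χ_A(x) = x^5 - 30*x^4 + 360*x^3 - 2160*x^2 + 6480*x - 7776
which factors as (x - 6)^5. The eigenvalues (with algebraic multiplicities) are λ = 6 with multiplicity 5.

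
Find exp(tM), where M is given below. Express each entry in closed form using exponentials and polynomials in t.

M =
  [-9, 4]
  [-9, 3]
e^{tM} =
  [-6*t*exp(-3*t) + exp(-3*t), 4*t*exp(-3*t)]
  [-9*t*exp(-3*t), 6*t*exp(-3*t) + exp(-3*t)]

Strategy: write M = P · J · P⁻¹ where J is a Jordan canonical form, so e^{tM} = P · e^{tJ} · P⁻¹, and e^{tJ} can be computed block-by-block.

M has Jordan form
J =
  [-3,  1]
  [ 0, -3]
(up to reordering of blocks).

Per-block formulas:
  For a 2×2 Jordan block J_2(-3): exp(t · J_2(-3)) = e^(-3t)·(I + t·N), where N is the 2×2 nilpotent shift.

After assembling e^{tJ} and conjugating by P, we get:

e^{tM} =
  [-6*t*exp(-3*t) + exp(-3*t), 4*t*exp(-3*t)]
  [-9*t*exp(-3*t), 6*t*exp(-3*t) + exp(-3*t)]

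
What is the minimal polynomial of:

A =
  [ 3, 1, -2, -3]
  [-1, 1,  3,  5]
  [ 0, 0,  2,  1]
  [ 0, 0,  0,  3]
x^4 - 9*x^3 + 30*x^2 - 44*x + 24

The characteristic polynomial is χ_A(x) = (x - 3)*(x - 2)^3, so the eigenvalues are known. The minimal polynomial is
  m_A(x) = Π_λ (x − λ)^{k_λ}
where k_λ is the size of the *largest* Jordan block for λ (equivalently, the smallest k with (A − λI)^k v = 0 for every generalised eigenvector v of λ).

  λ = 2: largest Jordan block has size 3, contributing (x − 2)^3
  λ = 3: largest Jordan block has size 1, contributing (x − 3)

So m_A(x) = (x - 3)*(x - 2)^3 = x^4 - 9*x^3 + 30*x^2 - 44*x + 24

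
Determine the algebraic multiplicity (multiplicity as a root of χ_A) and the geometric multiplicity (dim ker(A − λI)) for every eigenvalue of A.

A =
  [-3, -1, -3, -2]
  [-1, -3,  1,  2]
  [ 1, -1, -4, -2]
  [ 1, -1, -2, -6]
λ = -4: alg = 4, geom = 2

Step 1 — factor the characteristic polynomial to read off the algebraic multiplicities:
  χ_A(x) = (x + 4)^4

Step 2 — compute geometric multiplicities via the rank-nullity identity g(λ) = n − rank(A − λI):
  rank(A − (-4)·I) = 2, so dim ker(A − (-4)·I) = n − 2 = 2

Summary:
  λ = -4: algebraic multiplicity = 4, geometric multiplicity = 2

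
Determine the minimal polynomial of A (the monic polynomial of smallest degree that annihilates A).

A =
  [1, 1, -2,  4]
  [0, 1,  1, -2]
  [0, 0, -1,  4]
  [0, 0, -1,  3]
x^3 - 3*x^2 + 3*x - 1

The characteristic polynomial is χ_A(x) = (x - 1)^4, so the eigenvalues are known. The minimal polynomial is
  m_A(x) = Π_λ (x − λ)^{k_λ}
where k_λ is the size of the *largest* Jordan block for λ (equivalently, the smallest k with (A − λI)^k v = 0 for every generalised eigenvector v of λ).

  λ = 1: largest Jordan block has size 3, contributing (x − 1)^3

So m_A(x) = (x - 1)^3 = x^3 - 3*x^2 + 3*x - 1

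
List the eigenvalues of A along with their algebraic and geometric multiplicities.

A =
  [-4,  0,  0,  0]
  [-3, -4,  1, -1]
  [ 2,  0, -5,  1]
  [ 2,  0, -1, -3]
λ = -4: alg = 4, geom = 2

Step 1 — factor the characteristic polynomial to read off the algebraic multiplicities:
  χ_A(x) = (x + 4)^4

Step 2 — compute geometric multiplicities via the rank-nullity identity g(λ) = n − rank(A − λI):
  rank(A − (-4)·I) = 2, so dim ker(A − (-4)·I) = n − 2 = 2

Summary:
  λ = -4: algebraic multiplicity = 4, geometric multiplicity = 2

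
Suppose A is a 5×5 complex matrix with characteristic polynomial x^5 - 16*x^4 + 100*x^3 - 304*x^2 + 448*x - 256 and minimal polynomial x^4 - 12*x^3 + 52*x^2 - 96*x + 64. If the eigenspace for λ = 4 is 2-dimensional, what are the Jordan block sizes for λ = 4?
Block sizes for λ = 4: [2, 1]

Step 1 — from the characteristic polynomial, algebraic multiplicity of λ = 4 is 3. From dim ker(A − (4)·I) = 2, there are exactly 2 Jordan blocks for λ = 4.
Step 2 — from the minimal polynomial, the factor (x − 4)^2 tells us the largest block for λ = 4 has size 2.
Step 3 — with total size 3, 2 blocks, and largest block 2, the block sizes (in nonincreasing order) are [2, 1].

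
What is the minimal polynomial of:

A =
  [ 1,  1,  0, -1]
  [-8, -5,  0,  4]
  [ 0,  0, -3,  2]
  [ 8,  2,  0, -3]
x^3 + 7*x^2 + 15*x + 9

The characteristic polynomial is χ_A(x) = (x + 1)*(x + 3)^3, so the eigenvalues are known. The minimal polynomial is
  m_A(x) = Π_λ (x − λ)^{k_λ}
where k_λ is the size of the *largest* Jordan block for λ (equivalently, the smallest k with (A − λI)^k v = 0 for every generalised eigenvector v of λ).

  λ = -3: largest Jordan block has size 2, contributing (x + 3)^2
  λ = -1: largest Jordan block has size 1, contributing (x + 1)

So m_A(x) = (x + 1)*(x + 3)^2 = x^3 + 7*x^2 + 15*x + 9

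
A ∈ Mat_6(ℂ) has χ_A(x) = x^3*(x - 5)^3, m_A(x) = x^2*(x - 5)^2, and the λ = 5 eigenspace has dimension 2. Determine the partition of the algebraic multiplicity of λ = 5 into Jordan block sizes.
Block sizes for λ = 5: [2, 1]

Step 1 — from the characteristic polynomial, algebraic multiplicity of λ = 5 is 3. From dim ker(A − (5)·I) = 2, there are exactly 2 Jordan blocks for λ = 5.
Step 2 — from the minimal polynomial, the factor (x − 5)^2 tells us the largest block for λ = 5 has size 2.
Step 3 — with total size 3, 2 blocks, and largest block 2, the block sizes (in nonincreasing order) are [2, 1].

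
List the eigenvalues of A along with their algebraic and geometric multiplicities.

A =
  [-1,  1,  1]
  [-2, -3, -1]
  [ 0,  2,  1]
λ = -1: alg = 3, geom = 1

Step 1 — factor the characteristic polynomial to read off the algebraic multiplicities:
  χ_A(x) = (x + 1)^3

Step 2 — compute geometric multiplicities via the rank-nullity identity g(λ) = n − rank(A − λI):
  rank(A − (-1)·I) = 2, so dim ker(A − (-1)·I) = n − 2 = 1

Summary:
  λ = -1: algebraic multiplicity = 3, geometric multiplicity = 1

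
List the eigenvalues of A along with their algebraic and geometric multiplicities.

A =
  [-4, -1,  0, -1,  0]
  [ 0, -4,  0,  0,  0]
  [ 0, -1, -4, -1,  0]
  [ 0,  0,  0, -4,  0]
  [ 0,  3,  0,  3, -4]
λ = -4: alg = 5, geom = 4

Step 1 — factor the characteristic polynomial to read off the algebraic multiplicities:
  χ_A(x) = (x + 4)^5

Step 2 — compute geometric multiplicities via the rank-nullity identity g(λ) = n − rank(A − λI):
  rank(A − (-4)·I) = 1, so dim ker(A − (-4)·I) = n − 1 = 4

Summary:
  λ = -4: algebraic multiplicity = 5, geometric multiplicity = 4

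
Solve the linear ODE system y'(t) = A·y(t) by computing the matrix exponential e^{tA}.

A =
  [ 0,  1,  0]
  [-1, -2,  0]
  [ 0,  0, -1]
e^{tA} =
  [t*exp(-t) + exp(-t), t*exp(-t), 0]
  [-t*exp(-t), -t*exp(-t) + exp(-t), 0]
  [0, 0, exp(-t)]

Strategy: write A = P · J · P⁻¹ where J is a Jordan canonical form, so e^{tA} = P · e^{tJ} · P⁻¹, and e^{tJ} can be computed block-by-block.

A has Jordan form
J =
  [-1,  1,  0]
  [ 0, -1,  0]
  [ 0,  0, -1]
(up to reordering of blocks).

Per-block formulas:
  For a 2×2 Jordan block J_2(-1): exp(t · J_2(-1)) = e^(-1t)·(I + t·N), where N is the 2×2 nilpotent shift.
  For a 1×1 block at λ = -1: exp(t · [-1]) = [e^(-1t)].

After assembling e^{tJ} and conjugating by P, we get:

e^{tA} =
  [t*exp(-t) + exp(-t), t*exp(-t), 0]
  [-t*exp(-t), -t*exp(-t) + exp(-t), 0]
  [0, 0, exp(-t)]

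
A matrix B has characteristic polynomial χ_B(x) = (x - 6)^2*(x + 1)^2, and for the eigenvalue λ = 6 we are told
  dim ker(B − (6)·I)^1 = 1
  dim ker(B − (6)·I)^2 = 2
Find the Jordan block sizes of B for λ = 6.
Block sizes for λ = 6: [2]

From the dimensions of kernels of powers, the number of Jordan blocks of size at least j is d_j − d_{j−1} where d_j = dim ker(N^j) (with d_0 = 0). Computing the differences gives [1, 1].
The number of blocks of size exactly k is (#blocks of size ≥ k) − (#blocks of size ≥ k + 1), so the partition is: 1 block(s) of size 2.
In nonincreasing order the block sizes are [2].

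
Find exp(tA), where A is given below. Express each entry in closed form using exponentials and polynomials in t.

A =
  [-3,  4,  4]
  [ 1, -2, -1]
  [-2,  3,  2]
e^{tA} =
  [-2*t*exp(-t) + exp(-t), 4*t*exp(-t), 4*t*exp(-t)]
  [-t^2*exp(-t)/2 + t*exp(-t), t^2*exp(-t) - t*exp(-t) + exp(-t), t^2*exp(-t) - t*exp(-t)]
  [t^2*exp(-t)/2 - 2*t*exp(-t), -t^2*exp(-t) + 3*t*exp(-t), -t^2*exp(-t) + 3*t*exp(-t) + exp(-t)]

Strategy: write A = P · J · P⁻¹ where J is a Jordan canonical form, so e^{tA} = P · e^{tJ} · P⁻¹, and e^{tJ} can be computed block-by-block.

A has Jordan form
J =
  [-1,  1,  0]
  [ 0, -1,  1]
  [ 0,  0, -1]
(up to reordering of blocks).

Per-block formulas:
  For a 3×3 Jordan block J_3(-1): exp(t · J_3(-1)) = e^(-1t)·(I + t·N + (t^2/2)·N^2), where N is the 3×3 nilpotent shift.

After assembling e^{tJ} and conjugating by P, we get:

e^{tA} =
  [-2*t*exp(-t) + exp(-t), 4*t*exp(-t), 4*t*exp(-t)]
  [-t^2*exp(-t)/2 + t*exp(-t), t^2*exp(-t) - t*exp(-t) + exp(-t), t^2*exp(-t) - t*exp(-t)]
  [t^2*exp(-t)/2 - 2*t*exp(-t), -t^2*exp(-t) + 3*t*exp(-t), -t^2*exp(-t) + 3*t*exp(-t) + exp(-t)]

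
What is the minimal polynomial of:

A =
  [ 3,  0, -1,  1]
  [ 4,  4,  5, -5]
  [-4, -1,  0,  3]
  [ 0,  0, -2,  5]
x^3 - 9*x^2 + 27*x - 27

The characteristic polynomial is χ_A(x) = (x - 3)^4, so the eigenvalues are known. The minimal polynomial is
  m_A(x) = Π_λ (x − λ)^{k_λ}
where k_λ is the size of the *largest* Jordan block for λ (equivalently, the smallest k with (A − λI)^k v = 0 for every generalised eigenvector v of λ).

  λ = 3: largest Jordan block has size 3, contributing (x − 3)^3

So m_A(x) = (x - 3)^3 = x^3 - 9*x^2 + 27*x - 27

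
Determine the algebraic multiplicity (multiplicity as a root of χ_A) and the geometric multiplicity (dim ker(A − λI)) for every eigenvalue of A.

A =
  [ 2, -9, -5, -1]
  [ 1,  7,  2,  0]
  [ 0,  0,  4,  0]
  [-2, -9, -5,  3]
λ = 4: alg = 4, geom = 2

Step 1 — factor the characteristic polynomial to read off the algebraic multiplicities:
  χ_A(x) = (x - 4)^4

Step 2 — compute geometric multiplicities via the rank-nullity identity g(λ) = n − rank(A − λI):
  rank(A − (4)·I) = 2, so dim ker(A − (4)·I) = n − 2 = 2

Summary:
  λ = 4: algebraic multiplicity = 4, geometric multiplicity = 2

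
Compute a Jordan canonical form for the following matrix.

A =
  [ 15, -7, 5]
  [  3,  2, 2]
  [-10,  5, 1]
J_3(6)

The characteristic polynomial is
  det(x·I − A) = x^3 - 18*x^2 + 108*x - 216 = (x - 6)^3

Eigenvalues and multiplicities (the geometric multiplicity of λ is n − rank(A − λI), which equals the number of Jordan blocks for λ):
  λ = 6: algebraic multiplicity = 3, geometric multiplicity = 1

Determining the block sizes for each eigenvalue:
  λ = 6: one block (gm = 1), so the single block has size am = 3 → block sizes [3]

Assembling the blocks gives a Jordan form
J =
  [6, 1, 0]
  [0, 6, 1]
  [0, 0, 6]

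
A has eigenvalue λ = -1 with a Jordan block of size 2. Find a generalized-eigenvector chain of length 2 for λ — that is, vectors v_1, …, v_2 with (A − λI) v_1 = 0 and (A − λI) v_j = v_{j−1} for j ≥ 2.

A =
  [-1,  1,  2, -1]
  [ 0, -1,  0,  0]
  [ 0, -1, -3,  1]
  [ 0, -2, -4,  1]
A Jordan chain for λ = -1 of length 2:
v_1 = (1, 0, -1, -2)ᵀ
v_2 = (0, 1, 0, 0)ᵀ

Let N = A − (-1)·I. We want v_2 with N^2 v_2 = 0 but N^1 v_2 ≠ 0; then v_{j-1} := N · v_j for j = 2, …, 2.

Pick v_2 = (0, 1, 0, 0)ᵀ.
Then v_1 = N · v_2 = (1, 0, -1, -2)ᵀ.

Sanity check: (A − (-1)·I) v_1 = (0, 0, 0, 0)ᵀ = 0. ✓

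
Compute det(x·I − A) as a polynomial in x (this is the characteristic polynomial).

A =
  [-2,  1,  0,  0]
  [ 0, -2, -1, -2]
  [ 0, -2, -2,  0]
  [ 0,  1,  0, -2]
x^4 + 8*x^3 + 24*x^2 + 32*x + 16

Expanding det(x·I − A) (e.g. by cofactor expansion or by noting that A is similar to its Jordan form J, which has the same characteristic polynomial as A) gives
  χ_A(x) = x^4 + 8*x^3 + 24*x^2 + 32*x + 16
which factors as (x + 2)^4. The eigenvalues (with algebraic multiplicities) are λ = -2 with multiplicity 4.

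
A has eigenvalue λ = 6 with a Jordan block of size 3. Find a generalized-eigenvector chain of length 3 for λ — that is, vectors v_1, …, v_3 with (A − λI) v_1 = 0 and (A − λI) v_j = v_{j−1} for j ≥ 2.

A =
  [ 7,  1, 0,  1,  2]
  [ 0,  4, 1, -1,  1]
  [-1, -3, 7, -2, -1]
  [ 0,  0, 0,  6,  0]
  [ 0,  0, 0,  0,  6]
A Jordan chain for λ = 6 of length 3:
v_1 = (1, -1, -2, 0, 0)ᵀ
v_2 = (1, 0, -1, 0, 0)ᵀ
v_3 = (1, 0, 0, 0, 0)ᵀ

Let N = A − (6)·I. We want v_3 with N^3 v_3 = 0 but N^2 v_3 ≠ 0; then v_{j-1} := N · v_j for j = 3, …, 2.

Pick v_3 = (1, 0, 0, 0, 0)ᵀ.
Then v_2 = N · v_3 = (1, 0, -1, 0, 0)ᵀ.
Then v_1 = N · v_2 = (1, -1, -2, 0, 0)ᵀ.

Sanity check: (A − (6)·I) v_1 = (0, 0, 0, 0, 0)ᵀ = 0. ✓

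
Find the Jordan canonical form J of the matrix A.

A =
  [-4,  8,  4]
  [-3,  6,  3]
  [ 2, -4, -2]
J_2(0) ⊕ J_1(0)

The characteristic polynomial is
  det(x·I − A) = x^3

Eigenvalues and multiplicities (the geometric multiplicity of λ is n − rank(A − λI), which equals the number of Jordan blocks for λ):
  λ = 0: algebraic multiplicity = 3, geometric multiplicity = 2

Determining the block sizes for each eigenvalue:
  λ = 0: 2 blocks summing to 3 forces exactly one block of size 2 and the rest size 1 → block sizes [2, 1]

Assembling the blocks gives a Jordan form
J =
  [0, 1, 0]
  [0, 0, 0]
  [0, 0, 0]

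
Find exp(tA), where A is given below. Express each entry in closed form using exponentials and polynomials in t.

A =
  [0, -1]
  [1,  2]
e^{tA} =
  [-t*exp(t) + exp(t), -t*exp(t)]
  [t*exp(t), t*exp(t) + exp(t)]

Strategy: write A = P · J · P⁻¹ where J is a Jordan canonical form, so e^{tA} = P · e^{tJ} · P⁻¹, and e^{tJ} can be computed block-by-block.

A has Jordan form
J =
  [1, 1]
  [0, 1]
(up to reordering of blocks).

Per-block formulas:
  For a 2×2 Jordan block J_2(1): exp(t · J_2(1)) = e^(1t)·(I + t·N), where N is the 2×2 nilpotent shift.

After assembling e^{tJ} and conjugating by P, we get:

e^{tA} =
  [-t*exp(t) + exp(t), -t*exp(t)]
  [t*exp(t), t*exp(t) + exp(t)]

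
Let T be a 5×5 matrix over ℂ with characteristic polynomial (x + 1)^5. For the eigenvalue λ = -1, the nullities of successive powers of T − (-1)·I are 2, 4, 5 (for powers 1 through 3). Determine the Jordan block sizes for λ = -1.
Block sizes for λ = -1: [3, 2]

From the dimensions of kernels of powers, the number of Jordan blocks of size at least j is d_j − d_{j−1} where d_j = dim ker(N^j) (with d_0 = 0). Computing the differences gives [2, 2, 1].
The number of blocks of size exactly k is (#blocks of size ≥ k) − (#blocks of size ≥ k + 1), so the partition is: 1 block(s) of size 2, 1 block(s) of size 3.
In nonincreasing order the block sizes are [3, 2].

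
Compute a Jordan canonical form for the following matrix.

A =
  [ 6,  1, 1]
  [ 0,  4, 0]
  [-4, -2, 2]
J_2(4) ⊕ J_1(4)

The characteristic polynomial is
  det(x·I − A) = x^3 - 12*x^2 + 48*x - 64 = (x - 4)^3

Eigenvalues and multiplicities (the geometric multiplicity of λ is n − rank(A − λI), which equals the number of Jordan blocks for λ):
  λ = 4: algebraic multiplicity = 3, geometric multiplicity = 2

Determining the block sizes for each eigenvalue:
  λ = 4: 2 blocks summing to 3 forces exactly one block of size 2 and the rest size 1 → block sizes [2, 1]

Assembling the blocks gives a Jordan form
J =
  [4, 1, 0]
  [0, 4, 0]
  [0, 0, 4]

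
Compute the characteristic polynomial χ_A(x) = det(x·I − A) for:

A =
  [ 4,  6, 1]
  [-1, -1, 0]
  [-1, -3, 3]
x^3 - 6*x^2 + 12*x - 8

Expanding det(x·I − A) (e.g. by cofactor expansion or by noting that A is similar to its Jordan form J, which has the same characteristic polynomial as A) gives
  χ_A(x) = x^3 - 6*x^2 + 12*x - 8
which factors as (x - 2)^3. The eigenvalues (with algebraic multiplicities) are λ = 2 with multiplicity 3.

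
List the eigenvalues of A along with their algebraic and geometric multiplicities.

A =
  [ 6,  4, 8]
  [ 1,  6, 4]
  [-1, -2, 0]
λ = 4: alg = 3, geom = 2

Step 1 — factor the characteristic polynomial to read off the algebraic multiplicities:
  χ_A(x) = (x - 4)^3

Step 2 — compute geometric multiplicities via the rank-nullity identity g(λ) = n − rank(A − λI):
  rank(A − (4)·I) = 1, so dim ker(A − (4)·I) = n − 1 = 2

Summary:
  λ = 4: algebraic multiplicity = 3, geometric multiplicity = 2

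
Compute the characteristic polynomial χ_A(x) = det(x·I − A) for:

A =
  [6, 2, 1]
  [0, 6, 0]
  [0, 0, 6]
x^3 - 18*x^2 + 108*x - 216

Expanding det(x·I − A) (e.g. by cofactor expansion or by noting that A is similar to its Jordan form J, which has the same characteristic polynomial as A) gives
  χ_A(x) = x^3 - 18*x^2 + 108*x - 216
which factors as (x - 6)^3. The eigenvalues (with algebraic multiplicities) are λ = 6 with multiplicity 3.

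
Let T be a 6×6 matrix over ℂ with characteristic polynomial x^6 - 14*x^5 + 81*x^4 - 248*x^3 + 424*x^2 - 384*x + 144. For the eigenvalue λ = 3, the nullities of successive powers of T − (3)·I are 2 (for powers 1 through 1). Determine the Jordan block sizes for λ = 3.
Block sizes for λ = 3: [1, 1]

From the dimensions of kernels of powers, the number of Jordan blocks of size at least j is d_j − d_{j−1} where d_j = dim ker(N^j) (with d_0 = 0). Computing the differences gives [2].
The number of blocks of size exactly k is (#blocks of size ≥ k) − (#blocks of size ≥ k + 1), so the partition is: 2 block(s) of size 1.
In nonincreasing order the block sizes are [1, 1].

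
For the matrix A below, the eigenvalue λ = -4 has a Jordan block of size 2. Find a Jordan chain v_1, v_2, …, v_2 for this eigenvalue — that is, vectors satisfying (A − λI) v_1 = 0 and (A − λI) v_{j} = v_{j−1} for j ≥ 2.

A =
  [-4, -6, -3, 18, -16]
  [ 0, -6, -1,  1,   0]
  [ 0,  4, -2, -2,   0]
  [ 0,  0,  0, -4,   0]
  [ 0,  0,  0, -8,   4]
A Jordan chain for λ = -4 of length 2:
v_1 = (-6, -2, 4, 0, 0)ᵀ
v_2 = (0, 1, 0, 0, 0)ᵀ

Let N = A − (-4)·I. We want v_2 with N^2 v_2 = 0 but N^1 v_2 ≠ 0; then v_{j-1} := N · v_j for j = 2, …, 2.

Pick v_2 = (0, 1, 0, 0, 0)ᵀ.
Then v_1 = N · v_2 = (-6, -2, 4, 0, 0)ᵀ.

Sanity check: (A − (-4)·I) v_1 = (0, 0, 0, 0, 0)ᵀ = 0. ✓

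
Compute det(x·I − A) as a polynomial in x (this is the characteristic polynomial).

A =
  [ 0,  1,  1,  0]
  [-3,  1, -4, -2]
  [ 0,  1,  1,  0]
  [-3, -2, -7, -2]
x^4

Expanding det(x·I − A) (e.g. by cofactor expansion or by noting that A is similar to its Jordan form J, which has the same characteristic polynomial as A) gives
  χ_A(x) = x^4
which factors as x^4. The eigenvalues (with algebraic multiplicities) are λ = 0 with multiplicity 4.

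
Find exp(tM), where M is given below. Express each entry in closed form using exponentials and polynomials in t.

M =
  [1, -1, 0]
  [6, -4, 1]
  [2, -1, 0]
e^{tM} =
  [-t^2*exp(-t) + 2*t*exp(-t) + exp(-t), t^2*exp(-t)/2 - t*exp(-t), -t^2*exp(-t)/2]
  [-2*t^2*exp(-t) + 6*t*exp(-t), t^2*exp(-t) - 3*t*exp(-t) + exp(-t), -t^2*exp(-t) + t*exp(-t)]
  [2*t*exp(-t), -t*exp(-t), t*exp(-t) + exp(-t)]

Strategy: write M = P · J · P⁻¹ where J is a Jordan canonical form, so e^{tM} = P · e^{tJ} · P⁻¹, and e^{tJ} can be computed block-by-block.

M has Jordan form
J =
  [-1,  1,  0]
  [ 0, -1,  1]
  [ 0,  0, -1]
(up to reordering of blocks).

Per-block formulas:
  For a 3×3 Jordan block J_3(-1): exp(t · J_3(-1)) = e^(-1t)·(I + t·N + (t^2/2)·N^2), where N is the 3×3 nilpotent shift.

After assembling e^{tJ} and conjugating by P, we get:

e^{tM} =
  [-t^2*exp(-t) + 2*t*exp(-t) + exp(-t), t^2*exp(-t)/2 - t*exp(-t), -t^2*exp(-t)/2]
  [-2*t^2*exp(-t) + 6*t*exp(-t), t^2*exp(-t) - 3*t*exp(-t) + exp(-t), -t^2*exp(-t) + t*exp(-t)]
  [2*t*exp(-t), -t*exp(-t), t*exp(-t) + exp(-t)]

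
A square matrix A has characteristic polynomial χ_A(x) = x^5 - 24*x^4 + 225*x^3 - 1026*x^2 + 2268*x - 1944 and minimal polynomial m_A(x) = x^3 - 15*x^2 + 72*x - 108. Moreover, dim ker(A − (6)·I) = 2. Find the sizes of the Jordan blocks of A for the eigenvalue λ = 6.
Block sizes for λ = 6: [2, 1]

Step 1 — from the characteristic polynomial, algebraic multiplicity of λ = 6 is 3. From dim ker(A − (6)·I) = 2, there are exactly 2 Jordan blocks for λ = 6.
Step 2 — from the minimal polynomial, the factor (x − 6)^2 tells us the largest block for λ = 6 has size 2.
Step 3 — with total size 3, 2 blocks, and largest block 2, the block sizes (in nonincreasing order) are [2, 1].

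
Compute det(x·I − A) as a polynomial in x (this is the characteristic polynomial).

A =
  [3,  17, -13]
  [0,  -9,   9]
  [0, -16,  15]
x^3 - 9*x^2 + 27*x - 27

Expanding det(x·I − A) (e.g. by cofactor expansion or by noting that A is similar to its Jordan form J, which has the same characteristic polynomial as A) gives
  χ_A(x) = x^3 - 9*x^2 + 27*x - 27
which factors as (x - 3)^3. The eigenvalues (with algebraic multiplicities) are λ = 3 with multiplicity 3.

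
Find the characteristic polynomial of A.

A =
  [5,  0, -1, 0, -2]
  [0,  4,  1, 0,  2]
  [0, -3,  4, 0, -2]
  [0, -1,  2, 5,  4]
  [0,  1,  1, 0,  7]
x^5 - 25*x^4 + 250*x^3 - 1250*x^2 + 3125*x - 3125

Expanding det(x·I − A) (e.g. by cofactor expansion or by noting that A is similar to its Jordan form J, which has the same characteristic polynomial as A) gives
  χ_A(x) = x^5 - 25*x^4 + 250*x^3 - 1250*x^2 + 3125*x - 3125
which factors as (x - 5)^5. The eigenvalues (with algebraic multiplicities) are λ = 5 with multiplicity 5.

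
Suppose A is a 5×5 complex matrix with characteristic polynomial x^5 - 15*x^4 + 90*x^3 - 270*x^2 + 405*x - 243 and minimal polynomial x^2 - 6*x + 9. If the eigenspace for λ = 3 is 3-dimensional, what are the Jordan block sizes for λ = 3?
Block sizes for λ = 3: [2, 2, 1]

Step 1 — from the characteristic polynomial, algebraic multiplicity of λ = 3 is 5. From dim ker(A − (3)·I) = 3, there are exactly 3 Jordan blocks for λ = 3.
Step 2 — from the minimal polynomial, the factor (x − 3)^2 tells us the largest block for λ = 3 has size 2.
Step 3 — with total size 5, 3 blocks, and largest block 2, the block sizes (in nonincreasing order) are [2, 2, 1].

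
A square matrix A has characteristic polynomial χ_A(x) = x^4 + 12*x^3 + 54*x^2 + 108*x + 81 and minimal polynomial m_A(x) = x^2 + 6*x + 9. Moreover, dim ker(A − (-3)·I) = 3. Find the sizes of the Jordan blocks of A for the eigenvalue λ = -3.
Block sizes for λ = -3: [2, 1, 1]

Step 1 — from the characteristic polynomial, algebraic multiplicity of λ = -3 is 4. From dim ker(A − (-3)·I) = 3, there are exactly 3 Jordan blocks for λ = -3.
Step 2 — from the minimal polynomial, the factor (x + 3)^2 tells us the largest block for λ = -3 has size 2.
Step 3 — with total size 4, 3 blocks, and largest block 2, the block sizes (in nonincreasing order) are [2, 1, 1].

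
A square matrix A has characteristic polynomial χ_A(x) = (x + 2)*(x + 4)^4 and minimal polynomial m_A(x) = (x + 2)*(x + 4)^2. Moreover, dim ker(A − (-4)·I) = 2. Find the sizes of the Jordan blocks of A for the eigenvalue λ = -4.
Block sizes for λ = -4: [2, 2]

Step 1 — from the characteristic polynomial, algebraic multiplicity of λ = -4 is 4. From dim ker(A − (-4)·I) = 2, there are exactly 2 Jordan blocks for λ = -4.
Step 2 — from the minimal polynomial, the factor (x + 4)^2 tells us the largest block for λ = -4 has size 2.
Step 3 — with total size 4, 2 blocks, and largest block 2, the block sizes (in nonincreasing order) are [2, 2].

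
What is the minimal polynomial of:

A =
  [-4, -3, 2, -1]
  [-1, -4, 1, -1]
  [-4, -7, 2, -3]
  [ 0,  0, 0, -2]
x^3 + 6*x^2 + 12*x + 8

The characteristic polynomial is χ_A(x) = (x + 2)^4, so the eigenvalues are known. The minimal polynomial is
  m_A(x) = Π_λ (x − λ)^{k_λ}
where k_λ is the size of the *largest* Jordan block for λ (equivalently, the smallest k with (A − λI)^k v = 0 for every generalised eigenvector v of λ).

  λ = -2: largest Jordan block has size 3, contributing (x + 2)^3

So m_A(x) = (x + 2)^3 = x^3 + 6*x^2 + 12*x + 8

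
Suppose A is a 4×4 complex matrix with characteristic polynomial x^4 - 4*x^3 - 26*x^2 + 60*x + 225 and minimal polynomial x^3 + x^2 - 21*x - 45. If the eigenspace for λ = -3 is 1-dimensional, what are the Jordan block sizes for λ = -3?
Block sizes for λ = -3: [2]

Step 1 — from the characteristic polynomial, algebraic multiplicity of λ = -3 is 2. From dim ker(A − (-3)·I) = 1, there are exactly 1 Jordan blocks for λ = -3.
Step 2 — from the minimal polynomial, the factor (x + 3)^2 tells us the largest block for λ = -3 has size 2.
Step 3 — with total size 2, 1 blocks, and largest block 2, the block sizes (in nonincreasing order) are [2].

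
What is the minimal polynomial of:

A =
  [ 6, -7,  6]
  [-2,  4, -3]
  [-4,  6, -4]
x^3 - 6*x^2 + 12*x - 8

The characteristic polynomial is χ_A(x) = (x - 2)^3, so the eigenvalues are known. The minimal polynomial is
  m_A(x) = Π_λ (x − λ)^{k_λ}
where k_λ is the size of the *largest* Jordan block for λ (equivalently, the smallest k with (A − λI)^k v = 0 for every generalised eigenvector v of λ).

  λ = 2: largest Jordan block has size 3, contributing (x − 2)^3

So m_A(x) = (x - 2)^3 = x^3 - 6*x^2 + 12*x - 8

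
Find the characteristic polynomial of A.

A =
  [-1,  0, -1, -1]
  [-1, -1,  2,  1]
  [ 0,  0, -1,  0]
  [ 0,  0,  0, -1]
x^4 + 4*x^3 + 6*x^2 + 4*x + 1

Expanding det(x·I − A) (e.g. by cofactor expansion or by noting that A is similar to its Jordan form J, which has the same characteristic polynomial as A) gives
  χ_A(x) = x^4 + 4*x^3 + 6*x^2 + 4*x + 1
which factors as (x + 1)^4. The eigenvalues (with algebraic multiplicities) are λ = -1 with multiplicity 4.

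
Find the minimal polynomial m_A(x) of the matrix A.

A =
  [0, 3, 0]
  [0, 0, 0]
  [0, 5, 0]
x^2

The characteristic polynomial is χ_A(x) = x^3, so the eigenvalues are known. The minimal polynomial is
  m_A(x) = Π_λ (x − λ)^{k_λ}
where k_λ is the size of the *largest* Jordan block for λ (equivalently, the smallest k with (A − λI)^k v = 0 for every generalised eigenvector v of λ).

  λ = 0: largest Jordan block has size 2, contributing (x − 0)^2

So m_A(x) = x^2 = x^2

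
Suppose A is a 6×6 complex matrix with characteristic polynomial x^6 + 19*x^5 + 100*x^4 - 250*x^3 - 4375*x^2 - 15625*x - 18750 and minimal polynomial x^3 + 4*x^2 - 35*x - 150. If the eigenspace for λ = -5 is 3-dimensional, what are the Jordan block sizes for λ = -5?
Block sizes for λ = -5: [2, 2, 1]

Step 1 — from the characteristic polynomial, algebraic multiplicity of λ = -5 is 5. From dim ker(A − (-5)·I) = 3, there are exactly 3 Jordan blocks for λ = -5.
Step 2 — from the minimal polynomial, the factor (x + 5)^2 tells us the largest block for λ = -5 has size 2.
Step 3 — with total size 5, 3 blocks, and largest block 2, the block sizes (in nonincreasing order) are [2, 2, 1].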